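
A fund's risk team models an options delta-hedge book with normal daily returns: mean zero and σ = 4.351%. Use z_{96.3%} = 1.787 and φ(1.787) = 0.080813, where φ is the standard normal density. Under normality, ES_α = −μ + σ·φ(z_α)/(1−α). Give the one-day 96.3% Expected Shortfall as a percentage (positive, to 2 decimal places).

9.50%

Tail multiplier: φ(z)/(1−α) = 0.080813 / 0.037 = 2.184.
ES = 4.351% × 2.184 = 9.503%.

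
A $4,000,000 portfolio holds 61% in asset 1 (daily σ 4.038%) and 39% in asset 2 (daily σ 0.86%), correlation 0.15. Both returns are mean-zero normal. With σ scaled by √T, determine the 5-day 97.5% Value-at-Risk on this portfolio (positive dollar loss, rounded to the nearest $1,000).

σ_p = √(0.61²·4.038² + 0.39²·0.86² + 2·0.15·0.61·0.39·4.038·0.86) = 2.535%.
σ_{5d} = 2.535% × √5 = 5.668%.
z(97.5%) = 1.960.
VaR = 1.960 × 5.668% = 11.109%; on $4,000,000 that is $444,360.

$444,000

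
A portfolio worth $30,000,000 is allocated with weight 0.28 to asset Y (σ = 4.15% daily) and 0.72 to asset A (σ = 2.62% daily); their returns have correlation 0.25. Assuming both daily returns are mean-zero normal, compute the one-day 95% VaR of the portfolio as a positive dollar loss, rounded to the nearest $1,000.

$1,209,000

σ_p² = 0.28²·4.15² + 0.72²·2.62² + 2·0.25·0.28·0.72·4.15·2.62 = 6.0047 (%²).
σ_p = √6.0047 = 2.450%.
At 95%, z = 1.645.
VaR = 1.645 × 2.450% = 4.030%; on $30,000,000 that is $1,209,000.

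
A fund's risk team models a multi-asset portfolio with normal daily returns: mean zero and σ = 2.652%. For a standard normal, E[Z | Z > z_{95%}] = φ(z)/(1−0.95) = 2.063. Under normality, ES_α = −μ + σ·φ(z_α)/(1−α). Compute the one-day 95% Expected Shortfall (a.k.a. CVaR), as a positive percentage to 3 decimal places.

ES = 2.652% × 2.063 = 5.471%.

5.471%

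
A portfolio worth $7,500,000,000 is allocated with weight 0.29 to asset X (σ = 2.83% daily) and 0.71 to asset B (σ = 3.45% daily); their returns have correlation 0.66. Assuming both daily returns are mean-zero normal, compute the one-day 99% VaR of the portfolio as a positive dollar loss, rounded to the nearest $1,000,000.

σ_p² = 0.29²·2.83² + 0.71²·3.45² + 2·0.66·0.29·0.71·2.83·3.45 = 9.3272 (%²).
σ_p = √9.3272 = 3.054%.
At 99%, z = 2.326.
VaR = 2.326 × 3.054% = 7.104%; on $7,500,000,000 that is $532,800,000.

$533,000,000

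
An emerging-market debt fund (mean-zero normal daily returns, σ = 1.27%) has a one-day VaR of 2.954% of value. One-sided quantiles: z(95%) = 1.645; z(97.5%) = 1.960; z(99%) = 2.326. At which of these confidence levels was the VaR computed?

99%

Implied z = VaR/σ = 2.954 / 1.27 = 2.326.
This matches z(99%) = 2.326.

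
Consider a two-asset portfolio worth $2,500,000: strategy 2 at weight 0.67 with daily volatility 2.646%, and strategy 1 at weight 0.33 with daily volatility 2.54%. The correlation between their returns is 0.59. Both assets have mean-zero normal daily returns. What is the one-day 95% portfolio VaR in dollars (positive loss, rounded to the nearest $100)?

σ_p² = 0.67²·2.646² + 0.33²·2.54² + 2·0.59·0.67·0.33·2.646·2.54 = 5.5989 (%²).
σ_p = √5.5989 = 2.366%.
At 95%, z = 1.645.
VaR = 1.645 × 2.366% = 3.892%; on $2,500,000 that is $97,300.

$97,300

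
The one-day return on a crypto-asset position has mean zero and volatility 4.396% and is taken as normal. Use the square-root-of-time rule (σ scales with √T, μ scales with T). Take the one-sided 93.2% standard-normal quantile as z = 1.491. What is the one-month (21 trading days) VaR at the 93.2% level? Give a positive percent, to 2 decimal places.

σ_{21d} = 4.396% × √21 = 20.145%.
VaR = 1.491 × 20.145% = 30.036%.

30.04%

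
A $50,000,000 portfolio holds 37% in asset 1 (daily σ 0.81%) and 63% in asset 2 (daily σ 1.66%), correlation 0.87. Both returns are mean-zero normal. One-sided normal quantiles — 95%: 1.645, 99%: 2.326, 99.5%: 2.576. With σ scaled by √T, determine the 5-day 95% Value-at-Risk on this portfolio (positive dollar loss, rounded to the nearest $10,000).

σ_p = √(0.37²·0.81² + 0.63²·1.66² + 2·0.87·0.37·0.63·0.81·1.66) = 1.315%.
σ_{5d} = 1.315% × √5 = 2.940%.
VaR = 1.645 × 2.940% = 4.836%; on $50,000,000 that is $2,418,000.

$2,420,000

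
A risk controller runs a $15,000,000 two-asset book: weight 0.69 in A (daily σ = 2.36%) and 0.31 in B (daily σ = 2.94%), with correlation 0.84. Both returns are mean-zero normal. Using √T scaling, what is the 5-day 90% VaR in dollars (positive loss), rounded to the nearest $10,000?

$1,050,000

σ_p = √(0.69²·2.36² + 0.31²·2.94² + 2·0.84·0.69·0.31·2.36·2.94) = 2.445%.
σ_{5d} = 2.445% × √5 = 5.467%.
z(90%) = 1.282.
VaR = 1.282 × 5.467% = 7.009%; on $15,000,000 that is $1,051,350.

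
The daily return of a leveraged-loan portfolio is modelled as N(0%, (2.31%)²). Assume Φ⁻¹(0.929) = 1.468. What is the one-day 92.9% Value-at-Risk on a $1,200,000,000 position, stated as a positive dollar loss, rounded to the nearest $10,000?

$40,690,000

VaR = z·σ = 1.468 × 2.31% = 3.391%.
On $1,200,000,000: 0.03391 × $1,200,000,000 = $40,692,000.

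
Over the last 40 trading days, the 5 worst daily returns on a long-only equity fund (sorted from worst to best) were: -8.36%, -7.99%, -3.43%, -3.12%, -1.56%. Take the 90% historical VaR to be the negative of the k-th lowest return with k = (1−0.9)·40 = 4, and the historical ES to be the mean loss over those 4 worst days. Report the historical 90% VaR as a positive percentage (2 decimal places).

3.12%

k = 4; the 4th lowest return is -3.12%, so VaR = 3.12%.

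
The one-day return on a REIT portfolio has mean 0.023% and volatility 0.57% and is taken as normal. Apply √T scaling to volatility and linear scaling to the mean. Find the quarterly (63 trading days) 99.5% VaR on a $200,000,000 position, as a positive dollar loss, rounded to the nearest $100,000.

At 99.5%, z = 2.576.
σ_{63d} = 0.57% × √63 = 4.524%; μ_{63d} = 63 × 0.023% = 1.449%.
VaR = −(1.449%) + 2.576 × 4.524% = 10.205%.
On $200,000,000: 0.10205 × $200,000,000 = $20,410,000.

$20,400,000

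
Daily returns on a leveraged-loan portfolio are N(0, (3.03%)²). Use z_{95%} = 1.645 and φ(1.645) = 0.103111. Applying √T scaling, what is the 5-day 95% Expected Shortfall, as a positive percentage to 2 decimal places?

13.97%

σ_{5d} = 3.03% × √5 = 6.775%.
ES multiplier = φ(z)/(1−α) = 0.103111/0.05 = 2.062.
ES = 6.775% × 2.062 = 13.970%.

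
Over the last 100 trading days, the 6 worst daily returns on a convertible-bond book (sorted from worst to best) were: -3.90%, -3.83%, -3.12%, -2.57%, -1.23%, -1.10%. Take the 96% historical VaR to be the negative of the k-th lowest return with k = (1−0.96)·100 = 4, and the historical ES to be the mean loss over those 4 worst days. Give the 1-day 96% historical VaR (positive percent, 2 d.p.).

k = 4; the 4th lowest return is -2.57%, so VaR = 2.57%.

2.57%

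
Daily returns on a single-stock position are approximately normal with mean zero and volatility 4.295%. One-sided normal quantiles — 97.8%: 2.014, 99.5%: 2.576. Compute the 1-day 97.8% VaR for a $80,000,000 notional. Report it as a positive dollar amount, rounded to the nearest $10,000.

$6,920,000

VaR = z·σ = 2.014 × 4.295% = 8.650%.
On $80,000,000: 0.08650 × $80,000,000 = $6,920,000.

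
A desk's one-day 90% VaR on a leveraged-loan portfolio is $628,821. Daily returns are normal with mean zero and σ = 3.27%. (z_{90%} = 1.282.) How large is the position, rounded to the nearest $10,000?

$15,000,000

VaR as a fraction of value: z·σ = 1.282 × 3.27% = 4.19214%.
Position = $628,821 / 0.0419214 = $15,000,000.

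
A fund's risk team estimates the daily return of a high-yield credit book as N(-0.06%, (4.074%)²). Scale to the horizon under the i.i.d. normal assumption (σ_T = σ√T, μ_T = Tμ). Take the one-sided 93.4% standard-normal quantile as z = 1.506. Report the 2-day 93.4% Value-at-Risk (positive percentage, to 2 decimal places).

σ_{2d} = 4.074% × √2 = 5.762%; μ_{2d} = 2 × -0.06% = -0.120%.
VaR = −(-0.120%) + 1.506 × 5.762% = 8.798%.

8.80%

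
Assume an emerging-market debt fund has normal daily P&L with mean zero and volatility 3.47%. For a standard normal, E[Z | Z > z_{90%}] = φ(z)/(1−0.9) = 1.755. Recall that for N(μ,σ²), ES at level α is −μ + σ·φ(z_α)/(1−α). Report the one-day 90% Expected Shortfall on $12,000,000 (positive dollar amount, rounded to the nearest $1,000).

$731,000

ES = 3.47% × 1.755 = 6.090%.
On $12,000,000: 0.06090 × $12,000,000 = $730,800.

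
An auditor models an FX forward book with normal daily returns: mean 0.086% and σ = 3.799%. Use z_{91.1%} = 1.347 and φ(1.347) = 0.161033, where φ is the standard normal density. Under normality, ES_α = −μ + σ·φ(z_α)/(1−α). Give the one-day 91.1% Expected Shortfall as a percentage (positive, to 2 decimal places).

Tail multiplier: φ(z)/(1−α) = 0.161033 / 0.089 = 1.809.
ES = −(0.086%) + 3.799% × 1.809 = 6.786%.

6.79%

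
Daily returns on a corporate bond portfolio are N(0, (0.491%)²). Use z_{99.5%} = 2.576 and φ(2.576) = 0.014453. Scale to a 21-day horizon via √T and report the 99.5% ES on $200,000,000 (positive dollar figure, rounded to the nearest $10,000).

σ_{21d} = 0.491% × √21 = 2.250%.
ES multiplier = φ(z)/(1−α) = 0.014453/0.005 = 2.891.
ES = 2.250% × 2.891 = 6.505%; on $200,000,000: $13,010,000.

$13,010,000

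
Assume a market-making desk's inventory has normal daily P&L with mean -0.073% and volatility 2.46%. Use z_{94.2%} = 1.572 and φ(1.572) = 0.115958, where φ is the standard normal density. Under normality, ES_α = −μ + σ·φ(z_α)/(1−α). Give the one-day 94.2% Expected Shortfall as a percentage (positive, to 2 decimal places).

4.99%

Tail multiplier: φ(z)/(1−α) = 0.115958 / 0.058 = 1.999.
ES = −(-0.073%) + 2.46% × 1.999 = 4.991%.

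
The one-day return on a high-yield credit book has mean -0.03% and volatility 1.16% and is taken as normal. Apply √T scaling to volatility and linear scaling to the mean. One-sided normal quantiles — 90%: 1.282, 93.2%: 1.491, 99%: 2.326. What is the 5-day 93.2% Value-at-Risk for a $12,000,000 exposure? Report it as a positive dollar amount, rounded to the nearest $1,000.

$482,000

σ_{5d} = 1.16% × √5 = 2.594%; μ_{5d} = 5 × -0.03% = -0.150%.
VaR = −(-0.150%) + 1.491 × 2.594% = 4.018%.
On $12,000,000: 0.04018 × $12,000,000 = $482,160.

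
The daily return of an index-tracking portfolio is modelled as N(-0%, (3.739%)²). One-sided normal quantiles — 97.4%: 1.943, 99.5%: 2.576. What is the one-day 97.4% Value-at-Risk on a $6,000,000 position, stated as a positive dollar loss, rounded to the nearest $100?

VaR = z·σ = 1.943 × 3.739% = 7.265%.
On $6,000,000: 0.07265 × $6,000,000 = $435,900.

$435,900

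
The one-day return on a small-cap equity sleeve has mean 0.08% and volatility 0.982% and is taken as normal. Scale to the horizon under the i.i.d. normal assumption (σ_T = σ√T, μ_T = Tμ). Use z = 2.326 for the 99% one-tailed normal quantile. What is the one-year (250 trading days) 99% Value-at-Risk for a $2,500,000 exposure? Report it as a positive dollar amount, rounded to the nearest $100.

$402,900

σ_{250d} = 0.982% × √250 = 15.527%; μ_{250d} = 250 × 0.08% = 20.000%.
VaR = −(20.000%) + 2.326 × 15.527% = 16.116%.
On $2,500,000: 0.16116 × $2,500,000 = $402,900.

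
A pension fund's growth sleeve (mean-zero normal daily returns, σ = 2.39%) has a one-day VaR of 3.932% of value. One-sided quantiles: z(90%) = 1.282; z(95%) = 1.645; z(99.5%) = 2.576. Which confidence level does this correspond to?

95%

Implied z = VaR/σ = 3.932 / 2.39 = 1.645.
This matches z(95%) = 1.645.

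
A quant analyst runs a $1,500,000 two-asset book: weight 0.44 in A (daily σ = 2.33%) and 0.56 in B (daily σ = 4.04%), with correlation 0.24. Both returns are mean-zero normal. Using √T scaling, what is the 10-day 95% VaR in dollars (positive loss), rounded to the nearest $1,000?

σ_p = √(0.44²·2.33² + 0.56²·4.04² + 2·0.24·0.44·0.56·2.33·4.04) = 2.699%.
σ_{10d} = 2.699% × √10 = 8.535%.
z(95%) = 1.645.
VaR = 1.645 × 8.535% = 14.040%; on $1,500,000 that is $210,600.

$211,000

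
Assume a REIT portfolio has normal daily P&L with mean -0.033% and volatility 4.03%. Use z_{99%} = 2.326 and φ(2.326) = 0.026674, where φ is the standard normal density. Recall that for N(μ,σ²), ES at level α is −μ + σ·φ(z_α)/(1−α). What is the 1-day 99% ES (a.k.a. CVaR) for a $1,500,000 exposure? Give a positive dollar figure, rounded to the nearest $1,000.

Tail multiplier: φ(z)/(1−α) = 0.026674 / 0.01 = 2.667.
ES = −(-0.033%) + 4.03% × 2.667 = 10.781%.
On $1,500,000: 0.10781 × $1,500,000 = $161,715.

$162,000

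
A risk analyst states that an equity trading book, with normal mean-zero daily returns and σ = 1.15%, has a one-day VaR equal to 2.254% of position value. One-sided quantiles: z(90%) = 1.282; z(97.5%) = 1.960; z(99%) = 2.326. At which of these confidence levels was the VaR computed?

97.5%

Implied z = VaR/σ = 2.254 / 1.15 = 1.960.
This matches z(97.5%) = 1.960.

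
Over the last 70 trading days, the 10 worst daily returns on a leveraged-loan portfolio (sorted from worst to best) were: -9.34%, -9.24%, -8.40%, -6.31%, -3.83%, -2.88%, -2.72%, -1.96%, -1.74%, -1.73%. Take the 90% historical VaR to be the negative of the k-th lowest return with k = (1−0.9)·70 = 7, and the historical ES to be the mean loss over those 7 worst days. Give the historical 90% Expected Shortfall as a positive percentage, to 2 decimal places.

The 7 worst returns sum to -42.72%.
ES = −(-42.72%) / 7 = 6.1028…% ≈ 6.10%.

6.10%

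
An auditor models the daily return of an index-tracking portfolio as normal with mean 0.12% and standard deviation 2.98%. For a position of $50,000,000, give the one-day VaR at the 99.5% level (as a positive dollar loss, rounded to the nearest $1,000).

At 99.5% one-sided, z = 2.576.
VaR = −μ + z·σ = −(0.12%) + 2.576 × 2.98% = 7.556%.
On $50,000,000: 0.07556 × $50,000,000 = $3,778,000.

$3,778,000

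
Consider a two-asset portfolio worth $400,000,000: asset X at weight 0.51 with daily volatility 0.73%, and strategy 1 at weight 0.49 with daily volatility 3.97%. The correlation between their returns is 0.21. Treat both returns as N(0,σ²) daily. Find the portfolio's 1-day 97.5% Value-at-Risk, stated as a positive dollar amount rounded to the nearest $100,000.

σ_p² = 0.51²·0.73² + 0.49²·3.97² + 2·0.21·0.51·0.49·0.73·3.97 = 4.2270 (%²).
σ_p = √4.2270 = 2.056%.
At 97.5%, z = 1.960.
VaR = 1.960 × 2.056% = 4.030%; on $400,000,000 that is $16,120,000.

$16,100,000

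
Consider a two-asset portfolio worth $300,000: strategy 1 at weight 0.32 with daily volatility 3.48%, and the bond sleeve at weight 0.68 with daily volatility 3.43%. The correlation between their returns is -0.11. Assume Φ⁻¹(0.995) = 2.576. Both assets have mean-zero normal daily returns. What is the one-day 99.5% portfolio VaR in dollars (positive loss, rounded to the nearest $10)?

σ_p² = 0.32²·3.48² + 0.68²·3.43² + 2·-0.11·0.32·0.68·3.48·3.43 = 6.1088 (%²).
σ_p = √6.1088 = 2.472%.
VaR = 2.576 × 2.472% = 6.368%; on $300,000 that is $19,104.

$19,100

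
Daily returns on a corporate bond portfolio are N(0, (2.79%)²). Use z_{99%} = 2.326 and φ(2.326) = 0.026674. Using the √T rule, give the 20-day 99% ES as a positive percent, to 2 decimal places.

σ_{20d} = 2.79% × √20 = 12.477%.
ES multiplier = φ(z)/(1−α) = 0.026674/0.01 = 2.667.
ES = 12.477% × 2.667 = 33.276%.

33.28%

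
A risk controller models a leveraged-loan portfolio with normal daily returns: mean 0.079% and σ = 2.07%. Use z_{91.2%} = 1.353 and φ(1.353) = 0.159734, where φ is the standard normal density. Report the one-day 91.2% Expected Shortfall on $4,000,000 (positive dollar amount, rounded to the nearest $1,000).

$147,000

Tail multiplier: φ(z)/(1−α) = 0.159734 / 0.088 = 1.815.
ES = −(0.079%) + 2.07% × 1.815 = 3.678%.
On $4,000,000: 0.03678 × $4,000,000 = $147,120.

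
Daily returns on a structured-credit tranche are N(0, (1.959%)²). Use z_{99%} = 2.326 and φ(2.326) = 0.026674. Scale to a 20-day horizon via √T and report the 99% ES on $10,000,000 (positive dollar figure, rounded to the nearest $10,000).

$2,340,000

σ_{20d} = 1.959% × √20 = 8.761%.
ES multiplier = φ(z)/(1−α) = 0.026674/0.01 = 2.667.
ES = 8.761% × 2.667 = 23.366%; on $10,000,000: $2,336,600.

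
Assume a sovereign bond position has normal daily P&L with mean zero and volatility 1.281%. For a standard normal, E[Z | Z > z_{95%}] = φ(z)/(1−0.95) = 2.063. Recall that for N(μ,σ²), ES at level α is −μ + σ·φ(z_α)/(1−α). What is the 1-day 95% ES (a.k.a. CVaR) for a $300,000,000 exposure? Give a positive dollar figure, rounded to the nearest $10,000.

$7,930,000

ES = 1.281% × 2.063 = 2.643%.
On $300,000,000: 0.02643 × $300,000,000 = $7,929,000.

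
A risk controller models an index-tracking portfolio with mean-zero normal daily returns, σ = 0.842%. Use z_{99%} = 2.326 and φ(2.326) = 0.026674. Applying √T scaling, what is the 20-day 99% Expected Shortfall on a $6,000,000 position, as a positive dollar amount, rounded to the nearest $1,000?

$603,000

σ_{20d} = 0.842% × √20 = 3.766%.
ES multiplier = φ(z)/(1−α) = 0.026674/0.01 = 2.667.
ES = 3.766% × 2.667 = 10.044%; on $6,000,000: $602,640.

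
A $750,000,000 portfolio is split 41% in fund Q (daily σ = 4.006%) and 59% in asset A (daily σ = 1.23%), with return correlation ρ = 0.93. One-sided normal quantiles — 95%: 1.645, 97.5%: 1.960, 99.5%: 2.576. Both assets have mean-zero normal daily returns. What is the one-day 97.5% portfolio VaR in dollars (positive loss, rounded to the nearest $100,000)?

σ_p² = 0.41²·4.006² + 0.59²·1.23² + 2·0.93·0.41·0.59·4.006·1.23 = 5.4413 (%²).
σ_p = √5.4413 = 2.333%.
VaR = 1.960 × 2.333% = 4.573%; on $750,000,000 that is $34,297,500.

$34,300,000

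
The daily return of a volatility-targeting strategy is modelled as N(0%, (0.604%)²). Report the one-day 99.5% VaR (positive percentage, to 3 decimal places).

At 99.5% one-sided, z = 2.576.
VaR = z·σ = 2.576 × 0.604% = 1.556%.

1.556%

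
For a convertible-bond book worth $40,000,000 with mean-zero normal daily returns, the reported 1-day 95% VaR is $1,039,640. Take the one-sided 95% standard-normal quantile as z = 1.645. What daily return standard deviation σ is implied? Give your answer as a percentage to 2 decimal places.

1.58%

VaR as a fraction: $1,039,640 / $40,000,000 = 2.599%.
σ = VaR / z = 2.599% / 1.645 = 1.580%.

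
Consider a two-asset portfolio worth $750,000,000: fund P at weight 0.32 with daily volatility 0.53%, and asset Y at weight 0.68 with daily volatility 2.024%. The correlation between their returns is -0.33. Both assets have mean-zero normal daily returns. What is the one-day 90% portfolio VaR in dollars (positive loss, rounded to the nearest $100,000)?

$12,800,000

σ_p² = 0.32²·0.53² + 0.68²·2.024² + 2·-0.33·0.32·0.68·0.53·2.024 = 1.7690 (%²).
σ_p = √1.7690 = 1.330%.
At 90%, z = 1.282.
VaR = 1.282 × 1.330% = 1.705%; on $750,000,000 that is $12,787,500.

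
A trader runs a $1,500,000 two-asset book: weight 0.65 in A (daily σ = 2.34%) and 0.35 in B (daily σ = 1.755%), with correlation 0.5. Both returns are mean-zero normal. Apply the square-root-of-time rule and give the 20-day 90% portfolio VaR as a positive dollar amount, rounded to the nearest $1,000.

$164,000

σ_p = √(0.65²·2.34² + 0.35²·1.755² + 2·0.5·0.65·0.35·2.34·1.755) = 1.904%.
σ_{20d} = 1.904% × √20 = 8.515%.
z(90%) = 1.282.
VaR = 1.282 × 8.515% = 10.916%; on $1,500,000 that is $163,740.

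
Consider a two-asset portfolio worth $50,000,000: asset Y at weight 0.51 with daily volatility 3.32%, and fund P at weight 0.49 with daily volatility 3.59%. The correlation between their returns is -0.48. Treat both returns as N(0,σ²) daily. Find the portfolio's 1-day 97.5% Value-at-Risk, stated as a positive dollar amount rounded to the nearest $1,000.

$1,726,000

σ_p² = 0.51²·3.32² + 0.49²·3.59² + 2·-0.48·0.51·0.49·3.32·3.59 = 3.1020 (%²).
σ_p = √3.1020 = 1.761%.
At 97.5%, z = 1.960.
VaR = 1.960 × 1.761% = 3.452%; on $50,000,000 that is $1,726,000.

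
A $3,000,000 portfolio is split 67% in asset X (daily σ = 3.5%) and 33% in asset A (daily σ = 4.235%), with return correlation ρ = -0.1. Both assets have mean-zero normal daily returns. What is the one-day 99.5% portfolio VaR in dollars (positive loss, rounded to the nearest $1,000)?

$201,000

σ_p² = 0.67²·3.5² + 0.33²·4.235² + 2·-0.1·0.67·0.33·3.5·4.235 = 6.7967 (%²).
σ_p = √6.7967 = 2.607%.
At 99.5%, z = 2.576.
VaR = 2.576 × 2.607% = 6.716%; on $3,000,000 that is $201,480.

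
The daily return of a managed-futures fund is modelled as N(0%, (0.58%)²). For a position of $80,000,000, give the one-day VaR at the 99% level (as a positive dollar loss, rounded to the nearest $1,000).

$1,079,000

At 99% one-sided, z = 2.326.
VaR = z·σ = 2.326 × 0.58% = 1.349%.
On $80,000,000: 0.01349 × $80,000,000 = $1,079,200.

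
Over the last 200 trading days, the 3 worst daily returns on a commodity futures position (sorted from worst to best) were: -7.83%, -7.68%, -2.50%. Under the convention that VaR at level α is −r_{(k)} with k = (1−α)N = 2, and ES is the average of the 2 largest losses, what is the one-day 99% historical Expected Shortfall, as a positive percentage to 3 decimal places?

7.755%

The 2 worst returns sum to -15.51%.
ES = −(-15.51%) / 2 = 7.755%.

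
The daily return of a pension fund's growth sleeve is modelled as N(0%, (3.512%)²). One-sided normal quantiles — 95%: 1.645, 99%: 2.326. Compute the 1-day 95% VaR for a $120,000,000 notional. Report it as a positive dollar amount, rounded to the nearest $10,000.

VaR = z·σ = 1.645 × 3.512% = 5.777%.
On $120,000,000: 0.05777 × $120,000,000 = $6,932,400.

$6,930,000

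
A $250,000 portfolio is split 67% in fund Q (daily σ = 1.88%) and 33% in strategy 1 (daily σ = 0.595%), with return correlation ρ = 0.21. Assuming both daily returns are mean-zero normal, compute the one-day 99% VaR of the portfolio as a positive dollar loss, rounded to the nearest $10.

σ_p² = 0.67²·1.88² + 0.33²·0.595² + 2·0.21·0.67·0.33·1.88·0.595 = 1.7290 (%²).
σ_p = √1.7290 = 1.315%.
At 99%, z = 2.326.
VaR = 2.326 × 1.315% = 3.059%; on $250,000 that is $7,648.

$7,650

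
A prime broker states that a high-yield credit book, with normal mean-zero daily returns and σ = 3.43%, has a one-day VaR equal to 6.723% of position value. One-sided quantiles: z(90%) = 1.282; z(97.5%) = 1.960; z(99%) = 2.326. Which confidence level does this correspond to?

Implied z = VaR/σ = 6.723 / 3.43 = 1.960.
This matches z(97.5%) = 1.960.

97.5%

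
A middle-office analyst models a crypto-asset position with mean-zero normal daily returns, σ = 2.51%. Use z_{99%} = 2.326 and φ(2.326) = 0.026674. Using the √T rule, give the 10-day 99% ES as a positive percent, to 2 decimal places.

21.17%

σ_{10d} = 2.51% × √10 = 7.937%.
ES multiplier = φ(z)/(1−α) = 0.026674/0.01 = 2.667.
ES = 7.937% × 2.667 = 21.168%.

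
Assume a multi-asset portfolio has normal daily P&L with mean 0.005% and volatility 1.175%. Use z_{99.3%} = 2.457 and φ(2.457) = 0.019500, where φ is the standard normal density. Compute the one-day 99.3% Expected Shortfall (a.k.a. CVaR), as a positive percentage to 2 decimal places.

Tail multiplier: φ(z)/(1−α) = 0.019500 / 0.007 = 2.786.
ES = −(0.005%) + 1.175% × 2.786 = 3.269%.

3.27%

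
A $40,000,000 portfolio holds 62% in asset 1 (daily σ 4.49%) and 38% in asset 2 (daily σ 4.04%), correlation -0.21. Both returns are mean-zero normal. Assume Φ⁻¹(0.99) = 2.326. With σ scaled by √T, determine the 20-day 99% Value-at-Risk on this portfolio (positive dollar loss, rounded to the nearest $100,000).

σ_p = √(0.62²·4.49² + 0.38²·4.04² + 2·-0.21·0.62·0.38·4.49·4.04) = 2.883%.
σ_{20d} = 2.883% × √20 = 12.893%.
VaR = 2.326 × 12.893% = 29.989%; on $40,000,000 that is $11,995,600.

$12,000,000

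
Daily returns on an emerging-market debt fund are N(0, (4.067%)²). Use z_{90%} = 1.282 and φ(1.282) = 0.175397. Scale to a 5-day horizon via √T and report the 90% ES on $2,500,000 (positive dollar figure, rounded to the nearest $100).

σ_{5d} = 4.067% × √5 = 9.094%.
ES multiplier = φ(z)/(1−α) = 0.175397/0.1 = 1.754.
ES = 9.094% × 1.754 = 15.951%; on $2,500,000: $398,775.

$398,800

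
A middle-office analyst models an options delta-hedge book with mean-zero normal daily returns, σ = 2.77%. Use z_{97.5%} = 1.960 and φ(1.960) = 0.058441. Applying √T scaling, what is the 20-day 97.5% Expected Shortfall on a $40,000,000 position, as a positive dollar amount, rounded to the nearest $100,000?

σ_{20d} = 2.77% × √20 = 12.388%.
ES multiplier = φ(z)/(1−α) = 0.058441/0.025 = 2.338.
ES = 12.388% × 2.338 = 28.963%; on $40,000,000: $11,585,200.

$11,600,000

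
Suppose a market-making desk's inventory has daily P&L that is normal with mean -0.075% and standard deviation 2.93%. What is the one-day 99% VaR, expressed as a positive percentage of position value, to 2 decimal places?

At 99% one-sided, z = 2.326.
VaR = −μ + z·σ = −(-0.075%) + 2.326 × 2.93% = 6.890%.

6.89%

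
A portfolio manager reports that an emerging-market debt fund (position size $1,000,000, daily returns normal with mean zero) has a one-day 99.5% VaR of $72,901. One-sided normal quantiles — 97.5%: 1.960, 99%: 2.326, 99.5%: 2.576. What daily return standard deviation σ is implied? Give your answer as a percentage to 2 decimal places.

VaR as a fraction: $72,901 / $1,000,000 = 7.290%.
σ = VaR / z = 7.290% / 2.576 = 2.830%.

2.83%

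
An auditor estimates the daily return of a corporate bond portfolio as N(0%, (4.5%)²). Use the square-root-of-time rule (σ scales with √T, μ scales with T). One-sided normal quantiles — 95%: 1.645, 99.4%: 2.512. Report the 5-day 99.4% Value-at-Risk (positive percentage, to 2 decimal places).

25.28%

σ_{5d} = 4.5% × √5 = 10.062%.
VaR = 2.512 × 10.062% = 25.276%.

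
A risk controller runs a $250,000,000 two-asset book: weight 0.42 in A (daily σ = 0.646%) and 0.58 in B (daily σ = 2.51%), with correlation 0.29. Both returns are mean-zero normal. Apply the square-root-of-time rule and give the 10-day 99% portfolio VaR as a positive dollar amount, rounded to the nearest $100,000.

σ_p = √(0.42²·0.646² + 0.58²·2.51² + 2·0.29·0.42·0.58·0.646·2.51) = 1.556%.
σ_{10d} = 1.556% × √10 = 4.921%.
z(99%) = 2.326.
VaR = 2.326 × 4.921% = 11.446%; on $250,000,000 that is $28,615,000.

$28,600,000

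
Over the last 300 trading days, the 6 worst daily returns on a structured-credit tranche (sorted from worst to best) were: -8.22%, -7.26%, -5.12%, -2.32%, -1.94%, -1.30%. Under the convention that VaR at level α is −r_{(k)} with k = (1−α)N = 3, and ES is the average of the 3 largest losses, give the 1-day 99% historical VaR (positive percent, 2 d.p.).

5.12%

k = 3; the 3rd lowest return is -5.12%, so VaR = 5.12%.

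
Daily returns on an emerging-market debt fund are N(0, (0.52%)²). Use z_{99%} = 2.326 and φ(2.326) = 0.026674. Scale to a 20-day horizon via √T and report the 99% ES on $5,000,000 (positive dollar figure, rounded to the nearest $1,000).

σ_{20d} = 0.52% × √20 = 2.326%.
ES multiplier = φ(z)/(1−α) = 0.026674/0.01 = 2.667.
ES = 2.326% × 2.667 = 6.203%; on $5,000,000: $310,150.

$310,000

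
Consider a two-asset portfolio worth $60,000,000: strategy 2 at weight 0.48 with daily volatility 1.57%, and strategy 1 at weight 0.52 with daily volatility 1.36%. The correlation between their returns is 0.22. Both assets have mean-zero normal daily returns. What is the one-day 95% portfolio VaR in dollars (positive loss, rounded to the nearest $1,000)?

$1,126,000

σ_p² = 0.48²·1.57² + 0.52²·1.36² + 2·0.22·0.48·0.52·1.57·1.36 = 1.3025 (%²).
σ_p = √1.3025 = 1.141%.
At 95%, z = 1.645.
VaR = 1.645 × 1.141% = 1.877%; on $60,000,000 that is $1,126,200.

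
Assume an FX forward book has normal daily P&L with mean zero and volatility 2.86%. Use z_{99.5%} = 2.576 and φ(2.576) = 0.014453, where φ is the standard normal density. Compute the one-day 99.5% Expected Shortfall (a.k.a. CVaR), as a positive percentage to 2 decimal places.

Tail multiplier: φ(z)/(1−α) = 0.014453 / 0.005 = 2.891.
ES = 2.86% × 2.891 = 8.268%.

8.27%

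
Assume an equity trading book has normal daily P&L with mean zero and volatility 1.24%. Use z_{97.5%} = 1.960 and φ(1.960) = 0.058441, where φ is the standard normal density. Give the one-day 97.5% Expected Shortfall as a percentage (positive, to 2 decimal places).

Tail multiplier: φ(z)/(1−α) = 0.058441 / 0.025 = 2.338.
ES = 1.24% × 2.338 = 2.899%.

2.90%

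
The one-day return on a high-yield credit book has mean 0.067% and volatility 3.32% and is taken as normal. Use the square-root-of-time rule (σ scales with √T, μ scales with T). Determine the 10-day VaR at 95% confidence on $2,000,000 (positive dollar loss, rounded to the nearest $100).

$332,000

At 95%, z = 1.645.
σ_{10d} = 3.32% × √10 = 10.499%; μ_{10d} = 10 × 0.067% = 0.670%.
VaR = −(0.670%) + 1.645 × 10.499% = 16.601%.
On $2,000,000: 0.16601 × $2,000,000 = $332,020.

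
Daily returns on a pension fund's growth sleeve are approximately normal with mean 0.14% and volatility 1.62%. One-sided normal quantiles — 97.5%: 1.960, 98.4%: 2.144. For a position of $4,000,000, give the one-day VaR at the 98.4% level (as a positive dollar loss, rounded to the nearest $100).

$133,300

VaR = −μ + z·σ = −(0.14%) + 2.144 × 1.62% = 3.333%.
On $4,000,000: 0.03333 × $4,000,000 = $133,320.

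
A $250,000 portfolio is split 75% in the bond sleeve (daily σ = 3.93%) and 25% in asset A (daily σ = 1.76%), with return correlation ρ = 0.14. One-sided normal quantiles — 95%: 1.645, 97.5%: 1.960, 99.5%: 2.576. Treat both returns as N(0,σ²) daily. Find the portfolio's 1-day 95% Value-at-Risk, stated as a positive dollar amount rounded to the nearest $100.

σ_p² = 0.75²·3.93² + 0.25²·1.76² + 2·0.14·0.75·0.25·3.93·1.76 = 9.2445 (%²).
σ_p = √9.2445 = 3.040%.
VaR = 1.645 × 3.040% = 5.001%; on $250,000 that is $12,503.

$12,500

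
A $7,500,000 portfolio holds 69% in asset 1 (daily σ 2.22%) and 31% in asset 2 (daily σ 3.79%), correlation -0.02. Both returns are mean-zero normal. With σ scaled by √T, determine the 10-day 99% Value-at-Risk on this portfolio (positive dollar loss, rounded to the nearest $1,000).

σ_p = √(0.69²·2.22² + 0.31²·3.79² + 2·-0.02·0.69·0.31·2.22·3.79) = 1.912%.
σ_{10d} = 1.912% × √10 = 6.046%.
z(99%) = 2.326.
VaR = 2.326 × 6.046% = 14.063%; on $7,500,000 that is $1,054,725.

$1,055,000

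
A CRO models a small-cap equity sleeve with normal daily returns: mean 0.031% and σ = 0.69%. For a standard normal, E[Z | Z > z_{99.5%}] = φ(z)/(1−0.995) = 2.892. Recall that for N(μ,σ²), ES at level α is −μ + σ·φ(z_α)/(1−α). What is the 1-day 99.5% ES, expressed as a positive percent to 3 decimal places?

1.964%

ES = −(0.031%) + 0.69% × 2.892 = 1.964%.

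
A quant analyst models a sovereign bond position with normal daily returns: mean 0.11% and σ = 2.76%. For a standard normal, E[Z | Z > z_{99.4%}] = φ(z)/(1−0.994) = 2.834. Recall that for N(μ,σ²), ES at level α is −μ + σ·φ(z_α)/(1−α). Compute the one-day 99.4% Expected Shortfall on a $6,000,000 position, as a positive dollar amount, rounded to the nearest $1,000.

$463,000

ES = −(0.11%) + 2.76% × 2.834 = 7.712%.
On $6,000,000: 0.07712 × $6,000,000 = $462,720.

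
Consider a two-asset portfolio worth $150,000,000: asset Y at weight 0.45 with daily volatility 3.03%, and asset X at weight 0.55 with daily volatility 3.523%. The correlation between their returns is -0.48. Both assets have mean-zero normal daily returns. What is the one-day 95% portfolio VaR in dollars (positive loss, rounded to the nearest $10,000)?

$4,330,000

σ_p² = 0.45²·3.03² + 0.55²·3.523² + 2·-0.48·0.45·0.55·3.03·3.523 = 3.0773 (%²).
σ_p = √3.0773 = 1.754%.
At 95%, z = 1.645.
VaR = 1.645 × 1.754% = 2.885%; on $150,000,000 that is $4,327,500.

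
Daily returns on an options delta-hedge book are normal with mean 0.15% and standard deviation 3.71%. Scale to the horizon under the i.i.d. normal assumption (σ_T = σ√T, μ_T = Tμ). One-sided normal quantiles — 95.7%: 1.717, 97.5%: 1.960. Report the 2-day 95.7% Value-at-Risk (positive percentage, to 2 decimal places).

8.71%

σ_{2d} = 3.71% × √2 = 5.247%; μ_{2d} = 2 × 0.15% = 0.300%.
VaR = −(0.300%) + 1.717 × 5.247% = 8.709%.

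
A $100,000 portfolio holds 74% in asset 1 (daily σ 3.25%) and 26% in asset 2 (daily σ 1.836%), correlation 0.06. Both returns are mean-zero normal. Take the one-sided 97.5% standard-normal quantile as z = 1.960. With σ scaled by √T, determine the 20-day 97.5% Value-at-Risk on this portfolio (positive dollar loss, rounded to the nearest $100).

σ_p = √(0.74²·3.25² + 0.26²·1.836² + 2·0.06·0.74·0.26·3.25·1.836) = 2.480%.
σ_{20d} = 2.480% × √20 = 11.091%.
VaR = 1.960 × 11.091% = 21.738%; on $100,000 that is $21,738.

$21,700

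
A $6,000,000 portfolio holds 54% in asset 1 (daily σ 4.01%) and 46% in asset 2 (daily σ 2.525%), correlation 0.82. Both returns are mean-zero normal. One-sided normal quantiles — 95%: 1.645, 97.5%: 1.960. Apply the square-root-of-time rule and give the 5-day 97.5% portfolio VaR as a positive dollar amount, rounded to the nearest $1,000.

$838,000

σ_p = √(0.54²·4.01² + 0.46²·2.525² + 2·0.82·0.54·0.46·4.01·2.525) = 3.188%.
σ_{5d} = 3.188% × √5 = 7.129%.
VaR = 1.960 × 7.129% = 13.973%; on $6,000,000 that is $838,380.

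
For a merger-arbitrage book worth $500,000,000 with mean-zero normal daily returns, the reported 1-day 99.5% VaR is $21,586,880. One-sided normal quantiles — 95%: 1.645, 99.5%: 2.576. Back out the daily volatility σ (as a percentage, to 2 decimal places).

1.68%

VaR as a fraction: $21,586,880 / $500,000,000 = 4.317%.
σ = VaR / z = 4.317% / 2.576 = 1.676%.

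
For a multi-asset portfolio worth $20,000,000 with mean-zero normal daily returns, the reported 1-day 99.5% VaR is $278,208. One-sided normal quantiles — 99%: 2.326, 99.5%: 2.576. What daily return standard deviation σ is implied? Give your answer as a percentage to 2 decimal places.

VaR as a fraction: $278,208 / $20,000,000 = 1.391%.
σ = VaR / z = 1.391% / 2.576 = 0.540%.

0.54%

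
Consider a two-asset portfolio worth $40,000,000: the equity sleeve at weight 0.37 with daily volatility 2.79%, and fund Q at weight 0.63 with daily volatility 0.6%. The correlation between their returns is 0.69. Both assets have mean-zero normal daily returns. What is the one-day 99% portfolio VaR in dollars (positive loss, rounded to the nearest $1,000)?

$1,230,000

σ_p² = 0.37²·2.79² + 0.63²·0.6² + 2·0.69·0.37·0.63·2.79·0.6 = 1.7470 (%²).
σ_p = √1.7470 = 1.322%.
At 99%, z = 2.326.
VaR = 2.326 × 1.322% = 3.075%; on $40,000,000 that is $1,230,000.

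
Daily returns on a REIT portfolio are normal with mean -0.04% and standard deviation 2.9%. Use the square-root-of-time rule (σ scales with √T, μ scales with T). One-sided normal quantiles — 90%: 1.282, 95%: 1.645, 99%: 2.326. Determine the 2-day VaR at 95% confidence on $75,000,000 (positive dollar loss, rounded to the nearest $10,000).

$5,120,000

σ_{2d} = 2.9% × √2 = 4.101%; μ_{2d} = 2 × -0.04% = -0.080%.
VaR = −(-0.080%) + 1.645 × 4.101% = 6.826%.
On $75,000,000: 0.06826 × $75,000,000 = $5,119,500.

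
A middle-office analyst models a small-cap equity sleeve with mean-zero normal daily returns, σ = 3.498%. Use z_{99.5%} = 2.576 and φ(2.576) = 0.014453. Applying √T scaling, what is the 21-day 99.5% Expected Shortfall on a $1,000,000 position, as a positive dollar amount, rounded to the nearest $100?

σ_{21d} = 3.498% × √21 = 16.030%.
ES multiplier = φ(z)/(1−α) = 0.014453/0.005 = 2.891.
ES = 16.030% × 2.891 = 46.343%; on $1,000,000: $463,430.

$463,400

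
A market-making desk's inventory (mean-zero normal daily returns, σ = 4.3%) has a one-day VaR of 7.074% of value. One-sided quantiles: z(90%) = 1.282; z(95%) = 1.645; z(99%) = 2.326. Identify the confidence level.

95%

Implied z = VaR/σ = 7.074 / 4.3 = 1.645.
This matches z(95%) = 1.645.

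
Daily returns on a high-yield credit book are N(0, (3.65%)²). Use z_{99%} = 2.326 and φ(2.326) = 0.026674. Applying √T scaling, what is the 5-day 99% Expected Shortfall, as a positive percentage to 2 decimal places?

σ_{5d} = 3.65% × √5 = 8.162%.
ES multiplier = φ(z)/(1−α) = 0.026674/0.01 = 2.667.
ES = 8.162% × 2.667 = 21.768%.

21.77%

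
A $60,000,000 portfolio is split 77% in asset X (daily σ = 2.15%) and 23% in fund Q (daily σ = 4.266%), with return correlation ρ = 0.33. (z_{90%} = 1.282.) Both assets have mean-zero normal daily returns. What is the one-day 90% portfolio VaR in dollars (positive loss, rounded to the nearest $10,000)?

$1,680,000

σ_p² = 0.77²·2.15² + 0.23²·4.266² + 2·0.33·0.77·0.23·2.15·4.266 = 4.7755 (%²).
σ_p = √4.7755 = 2.185%.
VaR = 1.282 × 2.185% = 2.801%; on $60,000,000 that is $1,680,600.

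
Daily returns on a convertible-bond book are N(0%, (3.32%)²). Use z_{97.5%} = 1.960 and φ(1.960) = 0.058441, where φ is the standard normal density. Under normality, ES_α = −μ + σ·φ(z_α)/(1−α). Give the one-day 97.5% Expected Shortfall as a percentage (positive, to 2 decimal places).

Tail multiplier: φ(z)/(1−α) = 0.058441 / 0.025 = 2.338.
ES = 3.32% × 2.338 = 7.762%.

7.76%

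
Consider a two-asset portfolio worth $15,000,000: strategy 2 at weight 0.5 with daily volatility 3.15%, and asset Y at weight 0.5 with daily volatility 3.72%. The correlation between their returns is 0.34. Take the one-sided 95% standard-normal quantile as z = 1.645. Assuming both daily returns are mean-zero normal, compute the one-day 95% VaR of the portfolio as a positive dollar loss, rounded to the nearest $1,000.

σ_p² = 0.5²·3.15² + 0.5²·3.72² + 2·0.34·0.5·0.5·3.15·3.72 = 7.9323 (%²).
σ_p = √7.9323 = 2.816%.
VaR = 1.645 × 2.816% = 4.632%; on $15,000,000 that is $694,800.

$695,000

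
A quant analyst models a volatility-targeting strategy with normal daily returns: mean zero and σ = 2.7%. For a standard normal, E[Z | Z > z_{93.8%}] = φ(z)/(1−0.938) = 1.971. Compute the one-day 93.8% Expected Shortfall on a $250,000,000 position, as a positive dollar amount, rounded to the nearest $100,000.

$13,300,000

ES = 2.7% × 1.971 = 5.322%.
On $250,000,000: 0.05322 × $250,000,000 = $13,305,000.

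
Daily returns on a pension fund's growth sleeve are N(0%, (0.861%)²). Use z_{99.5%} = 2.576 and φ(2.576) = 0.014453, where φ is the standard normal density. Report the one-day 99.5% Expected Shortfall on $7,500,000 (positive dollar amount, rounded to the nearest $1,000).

Tail multiplier: φ(z)/(1−α) = 0.014453 / 0.005 = 2.891.
ES = 0.861% × 2.891 = 2.489%.
On $7,500,000: 0.02489 × $7,500,000 = $186,675.

$187,000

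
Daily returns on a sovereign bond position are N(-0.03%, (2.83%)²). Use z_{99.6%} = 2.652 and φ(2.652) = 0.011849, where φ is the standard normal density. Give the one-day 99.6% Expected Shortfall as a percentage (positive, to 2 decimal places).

8.41%

Tail multiplier: φ(z)/(1−α) = 0.011849 / 0.004 = 2.962.
ES = −(-0.03%) + 2.83% × 2.962 = 8.412%.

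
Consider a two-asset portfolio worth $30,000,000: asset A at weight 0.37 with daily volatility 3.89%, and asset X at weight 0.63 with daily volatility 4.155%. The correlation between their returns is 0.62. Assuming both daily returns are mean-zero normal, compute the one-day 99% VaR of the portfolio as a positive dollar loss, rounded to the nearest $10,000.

σ_p² = 0.37²·3.89² + 0.63²·4.155² + 2·0.62·0.37·0.63·3.89·4.155 = 13.5955 (%²).
σ_p = √13.5955 = 3.687%.
At 99%, z = 2.326.
VaR = 2.326 × 3.687% = 8.576%; on $30,000,000 that is $2,572,800.

$2,570,000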